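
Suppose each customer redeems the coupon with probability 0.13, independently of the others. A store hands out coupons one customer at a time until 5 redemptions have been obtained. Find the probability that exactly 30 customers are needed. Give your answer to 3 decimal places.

0.027

Y = trial on which the fifth success occurs; negative binomial, r=5, p=0.13.
P(Y=30) = C(29,4) · p^5 · (1−p)^25
= 23751 · 3.7129e-05 · 0.03076 = 0.02713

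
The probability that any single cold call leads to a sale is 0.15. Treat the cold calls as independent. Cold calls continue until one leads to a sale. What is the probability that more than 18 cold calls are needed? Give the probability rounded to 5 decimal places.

0.05365

Y = number of cold calls to the first success; geometric, p = 0.15.
P(Y > 18) = P(first 18 all fail) = (1−p)^18 = 0.0536464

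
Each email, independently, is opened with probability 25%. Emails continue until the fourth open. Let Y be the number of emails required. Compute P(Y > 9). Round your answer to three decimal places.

0.834

Needing more than 9 emails ⇔ fewer than 4 successes in the first 9. With X ~ Binomial(9, 0.25), P(Y > 9) = P(X ≤ 3).
  k=0: C(9,0)·0.25^0·0.75^9 = 0.07508
  k=1: C(9,1)·0.25^1·0.75^8 = 0.22525
  k=2: C(9,2)·0.25^2·0.75^7 = 0.30034
  k=3: C(9,3)·0.25^3·0.75^6 = 0.23360
P(X ≤ 3) = 0.83427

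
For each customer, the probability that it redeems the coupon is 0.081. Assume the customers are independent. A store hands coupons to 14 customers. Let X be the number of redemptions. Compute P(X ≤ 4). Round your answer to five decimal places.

X ~ Binomial(14, 0.081); P(X ≤ 4) = Σ C(14,k) p^k (1−p)^(14−k) over k:
  k=0: C(14,0)·0.081^0·0.919^14 = 0.3064906
  k=1: C(14,1)·0.081^1·0.919^13 = 0.3781941
  k=2: C(14,2)·0.081^2·0.919^12 = 0.2166694
  k=3: C(14,3)·0.081^3·0.919^11 = 0.0763883
  k=4: C(14,4)·0.081^4·0.919^10 = 0.0185152
Total = 0.9962576

0.99626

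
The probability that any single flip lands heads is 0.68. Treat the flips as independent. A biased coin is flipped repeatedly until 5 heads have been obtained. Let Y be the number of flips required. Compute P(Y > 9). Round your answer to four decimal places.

Needing more than 9 flips ⇔ fewer than 5 successes in the first 9. With X ~ Binomial(9, 0.68), P(Y > 9) = P(X ≤ 4).
  k=0: C(9,0)·0.68^0·0.32^9 = 0.000035
  k=1: C(9,1)·0.68^1·0.32^8 = 0.000673
  k=2: C(9,2)·0.68^2·0.32^7 = 0.005720
  k=3: C(9,3)·0.68^3·0.32^6 = 0.028360
  k=4: C(9,4)·0.68^4·0.32^5 = 0.090397
P(X ≤ 4) = 0.125185

0.1252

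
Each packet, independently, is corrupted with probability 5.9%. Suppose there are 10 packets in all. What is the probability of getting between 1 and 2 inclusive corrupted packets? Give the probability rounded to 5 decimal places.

X ~ Binomial(10, 0.059); P(1 ≤ X ≤ 2) = Σ C(10,k) p^k (1−p)^(10−k) over k:
  k=1: C(10,1)·0.059^1·0.941^9 = 0.3413176
  k=2: C(10,2)·0.059^2·0.941^8 = 0.0963016
Total = 0.4376192

0.43762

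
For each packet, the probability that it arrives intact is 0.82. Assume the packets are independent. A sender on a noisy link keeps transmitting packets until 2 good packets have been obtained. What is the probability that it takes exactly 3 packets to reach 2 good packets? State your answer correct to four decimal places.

0.2421

Y = trial on which the second success occurs; negative binomial, r=2, p=0.82.
P(Y=3) = C(2,1) · p^2 · (1−p)^1
= 2 · 0.6724 · 0.18 = 0.242064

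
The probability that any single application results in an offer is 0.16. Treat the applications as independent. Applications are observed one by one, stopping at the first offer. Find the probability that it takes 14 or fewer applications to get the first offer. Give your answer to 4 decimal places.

0.9129

Y = number of applications to the first success; geometric, p = 0.16.
P(Y ≤ 14) = 1 − (1−p)^14 = 1 − 0.087078 = 0.912922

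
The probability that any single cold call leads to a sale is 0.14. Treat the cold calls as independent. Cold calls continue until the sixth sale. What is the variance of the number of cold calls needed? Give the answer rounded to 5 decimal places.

Y = total cold calls until the sixth success; negative binomial with r=6, p=0.14.
Var(Y) = r(1−p)/p² = 6·0.86 / 0.14² = 263.2653061

263.26531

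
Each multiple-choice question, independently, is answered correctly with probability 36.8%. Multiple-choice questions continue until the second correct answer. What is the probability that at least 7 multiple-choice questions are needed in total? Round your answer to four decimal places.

0.2864

Needing more than 6 multiple-choice questions ⇔ fewer than 2 successes in the first 6. With X ~ Binomial(6, 0.368), P(Y > 6) = P(X ≤ 1).
  k=0: C(6,0)·0.368^0·0.632^6 = 0.063724
  k=1: C(6,1)·0.368^1·0.632^5 = 0.222630
P(X ≤ 1) = 0.286354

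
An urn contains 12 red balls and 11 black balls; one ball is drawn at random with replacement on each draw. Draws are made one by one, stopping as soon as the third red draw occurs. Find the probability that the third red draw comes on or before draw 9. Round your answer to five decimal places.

0.92975

Finishing within 9 draws ⇔ at least 3 successes in the first 9. With X ~ Binomial(9, 0.521739), P(Y ≤ 9) = 1 − P(X ≤ 2).
  k=0: C(9,0)·0.521739^0·0.478261^9 = 0.0013091
  k=1: C(9,1)·0.521739^1·0.478261^8 = 0.0128533
  k=2: C(9,2)·0.521739^2·0.478261^7 = 0.0560871
1 − 0.0702496 = 0.9297504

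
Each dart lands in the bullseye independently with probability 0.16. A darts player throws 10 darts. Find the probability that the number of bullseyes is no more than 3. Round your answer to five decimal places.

X ~ Binomial(10, 0.16); P(X ≤ 3) = Σ C(10,k) p^k (1−p)^(10−k) over k:
  k=0: C(10,0)·0.16^0·0.84^10 = 0.1749012
  k=1: C(10,1)·0.16^1·0.84^9 = 0.3331452
  k=2: C(10,2)·0.16^2·0.84^8 = 0.2855530
  k=3: C(10,3)·0.16^3·0.84^7 = 0.1450428
Total = 0.9386423

0.93864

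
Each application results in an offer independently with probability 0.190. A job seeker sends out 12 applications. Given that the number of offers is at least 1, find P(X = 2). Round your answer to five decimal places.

0.31478

X ~ Binomial(12, 0.19). Want P(X=2 | X≥1) = P(X=2) / P(X≥1).
P(X=2) = C(12,2)·0.19^2·0.81^10 = 0.2896685
P(X≥1) = 1 − 0.0797664 = 0.9202336
Ratio = 0.2896685 / 0.9202336 = 0.3147772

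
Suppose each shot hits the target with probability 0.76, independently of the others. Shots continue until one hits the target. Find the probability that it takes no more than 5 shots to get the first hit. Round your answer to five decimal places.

Y = number of shots to the first success; geometric, p = 0.76.
P(Y ≤ 5) = 1 − (1−p)^5 = 1 − 0.0007963 = 0.9992037

0.99920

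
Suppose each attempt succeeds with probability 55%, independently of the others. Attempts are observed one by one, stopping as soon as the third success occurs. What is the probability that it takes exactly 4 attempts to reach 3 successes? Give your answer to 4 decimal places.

0.2246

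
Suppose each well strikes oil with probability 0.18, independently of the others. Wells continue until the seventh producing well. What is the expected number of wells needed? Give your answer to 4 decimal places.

38.8889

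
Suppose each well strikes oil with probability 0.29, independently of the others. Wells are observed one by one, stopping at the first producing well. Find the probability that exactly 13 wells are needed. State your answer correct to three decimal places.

Geometric (trials to first success), p = 0.29.
P(Y = 13) = (1−p)^12 · p = 0.01641 · 0.29 = 0.00476

0.005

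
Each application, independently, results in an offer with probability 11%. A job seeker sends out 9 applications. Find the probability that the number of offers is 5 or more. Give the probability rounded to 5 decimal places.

0.00138

X ~ Binomial(9, 0.11); P(X ≥ 5) = Σ C(9,k) p^k (1−p)^(9−k) over k:
  k=5: C(9,5)·0.11^5·0.89^4 = 0.0012732
  k=6: C(9,6)·0.11^6·0.89^3 = 0.0001049
  k=7: C(9,7)·0.11^7·0.89^2 = 0.0000056
  k=8: C(9,8)·0.11^8·0.89^1 = 0.0000002
  k=9: C(9,9)·0.11^9·0.89^0 = 0.0000000
Total = 0.0013838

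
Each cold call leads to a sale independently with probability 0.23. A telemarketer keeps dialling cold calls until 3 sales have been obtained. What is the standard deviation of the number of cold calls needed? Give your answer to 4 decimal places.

6.6081

Y = total cold calls until the third success; negative binomial with r=3, p=0.23.
SD(Y) = √[r(1−p)/p²] = √(43.667297) = 6.608124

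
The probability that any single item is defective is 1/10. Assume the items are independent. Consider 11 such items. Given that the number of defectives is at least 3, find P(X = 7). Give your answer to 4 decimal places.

X ~ Binomial(11, 0.10). Want P(X=7 | X≥3) = P(X=7) / P(X≥3).
P(X=7) = C(11,7)·0.10^7·0.90^4 = 0.000022
P(X≥3) = 1 − 0.313811 − 0.383546 − 0.213081 = 0.089562
Ratio = 0.000022 / 0.089562 = 0.000242

0.0002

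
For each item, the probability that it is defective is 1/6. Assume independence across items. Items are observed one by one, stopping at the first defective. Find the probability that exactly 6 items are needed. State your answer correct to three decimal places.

0.067

Geometric (trials to first success), p = 0.166667.
P(Y = 6) = (1−p)^5 · p = 0.40188 · 0.166667 = 0.06698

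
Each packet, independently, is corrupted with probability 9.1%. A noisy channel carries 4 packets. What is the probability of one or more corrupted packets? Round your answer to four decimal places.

0.3173

P(at least one) = 1 − P(none) = 1 − (1 − 0.091)^4
= 1 − 0.682740 = 0.317260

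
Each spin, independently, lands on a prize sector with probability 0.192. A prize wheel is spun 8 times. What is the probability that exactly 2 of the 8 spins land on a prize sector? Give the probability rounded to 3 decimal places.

X ~ Binomial(n=8, p=0.192).
P(X=2) = C(8,2) · p^2 · (1−p)^6
= 28 · 0.036864 · 0.27827 = 0.28723

0.287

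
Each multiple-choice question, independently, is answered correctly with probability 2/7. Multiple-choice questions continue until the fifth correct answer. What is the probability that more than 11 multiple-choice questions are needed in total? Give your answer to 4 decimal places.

0.8200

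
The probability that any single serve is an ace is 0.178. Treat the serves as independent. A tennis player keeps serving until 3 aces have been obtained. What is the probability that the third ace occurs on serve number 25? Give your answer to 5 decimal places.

Y = trial on which the third success occurs; negative binomial, r=3, p=0.178.
P(Y=25) = C(24,2) · p^3 · (1−p)^22
= 276 · 0.0056398 · 0.013402 = 0.0208617

0.02086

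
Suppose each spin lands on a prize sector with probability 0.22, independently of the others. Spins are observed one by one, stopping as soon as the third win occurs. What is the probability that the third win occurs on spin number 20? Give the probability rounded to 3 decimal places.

0.027

Y = trial on which the third success occurs; negative binomial, r=3, p=0.22.
P(Y=20) = C(19,2) · p^3 · (1−p)^17
= 171 · 0.010648 · 0.014642 = 0.02666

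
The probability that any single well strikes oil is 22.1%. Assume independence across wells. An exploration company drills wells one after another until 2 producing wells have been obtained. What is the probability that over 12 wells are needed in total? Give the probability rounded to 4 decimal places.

0.2200

Needing more than 12 wells ⇔ fewer than 2 successes in the first 12. With X ~ Binomial(12, 0.221), P(Y > 12) = P(X ≤ 1).
  k=0: C(12,0)·0.221^0·0.779^12 = 0.049940
  k=1: C(12,1)·0.221^1·0.779^11 = 0.170014
P(X ≤ 1) = 0.219954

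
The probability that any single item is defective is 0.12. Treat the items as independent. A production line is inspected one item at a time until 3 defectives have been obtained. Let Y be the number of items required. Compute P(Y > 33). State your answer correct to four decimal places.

0.2255

Needing more than 33 items ⇔ fewer than 3 successes in the first 33. With X ~ Binomial(33, 0.12), P(Y > 33) = P(X ≤ 2).
  k=0: C(33,0)·0.12^0·0.88^33 = 0.014721
  k=1: C(33,1)·0.12^1·0.88^32 = 0.066243
  k=2: C(33,2)·0.12^2·0.88^31 = 0.144530
P(X ≤ 2) = 0.225494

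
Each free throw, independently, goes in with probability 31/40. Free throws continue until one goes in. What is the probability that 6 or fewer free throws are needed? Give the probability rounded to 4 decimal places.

0.9999

Y = number of free throws to the first success; geometric, p = 0.775.
P(Y ≤ 6) = 1 − (1−p)^6 = 1 − 0.000130 = 0.999870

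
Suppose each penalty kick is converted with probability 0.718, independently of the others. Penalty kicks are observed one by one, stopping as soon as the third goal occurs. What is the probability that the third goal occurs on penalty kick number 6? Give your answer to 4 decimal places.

Y = trial on which the third success occurs; negative binomial, r=3, p=0.718.
P(Y=6) = C(5,2) · p^3 · (1−p)^3
= 10 · 0.37015 · 0.022426 = 0.083008

0.0830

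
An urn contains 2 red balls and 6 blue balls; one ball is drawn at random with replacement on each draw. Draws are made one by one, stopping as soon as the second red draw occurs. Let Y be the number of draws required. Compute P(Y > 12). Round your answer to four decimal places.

0.1584

Needing more than 12 draws ⇔ fewer than 2 successes in the first 12. With X ~ Binomial(12, 0.25), P(Y > 12) = P(X ≤ 1).
  k=0: C(12,0)·0.25^0·0.75^12 = 0.031676
  k=1: C(12,1)·0.25^1·0.75^11 = 0.126705
P(X ≤ 1) = 0.158382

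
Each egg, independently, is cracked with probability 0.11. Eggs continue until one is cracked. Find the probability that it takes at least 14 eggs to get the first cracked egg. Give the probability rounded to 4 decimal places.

0.2198

Y = number of eggs to the first success; geometric, p = 0.11.
P(Y > 13) = P(first 13 all fail) = (1−p)^13 = 0.219821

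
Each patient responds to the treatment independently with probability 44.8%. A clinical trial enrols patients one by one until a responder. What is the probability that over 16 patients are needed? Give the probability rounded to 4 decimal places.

Y = number of patients to the first success; geometric, p = 0.448.
P(Y > 16) = P(first 16 all fail) = (1−p)^16 = 0.000074

0.0001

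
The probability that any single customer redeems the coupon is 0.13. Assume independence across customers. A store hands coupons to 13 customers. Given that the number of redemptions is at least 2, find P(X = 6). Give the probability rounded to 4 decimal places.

0.0060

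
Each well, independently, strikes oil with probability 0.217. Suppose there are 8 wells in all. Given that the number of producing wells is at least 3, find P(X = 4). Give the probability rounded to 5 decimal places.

X ~ Binomial(8, 0.217). Want P(X=4 | X≥3) = P(X=4) / P(X≥3).
P(X=4) = C(8,4)·0.217^4·0.783^4 = 0.0583424
P(X≥3) = 1 − 0.1412844 − 0.3132435 − 0.3038422 = 0.2416300
Ratio = 0.0583424 / 0.2416300 = 0.2414534

0.24145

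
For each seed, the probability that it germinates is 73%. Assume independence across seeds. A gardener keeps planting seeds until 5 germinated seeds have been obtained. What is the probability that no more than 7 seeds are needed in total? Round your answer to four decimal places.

0.7139

Finishing within 7 seeds ⇔ at least 5 successes in the first 7. With X ~ Binomial(7, 0.73), P(Y ≤ 7) = 1 − P(X ≤ 4).
  k=0: C(7,0)·0.73^0·0.27^7 = 0.000105
  k=1: C(7,1)·0.73^1·0.27^6 = 0.001980
  k=2: C(7,2)·0.73^2·0.27^5 = 0.016058
  k=3: C(7,3)·0.73^3·0.27^4 = 0.072359
  k=4: C(7,4)·0.73^4·0.27^3 = 0.195637
1 − 0.286138 = 0.713862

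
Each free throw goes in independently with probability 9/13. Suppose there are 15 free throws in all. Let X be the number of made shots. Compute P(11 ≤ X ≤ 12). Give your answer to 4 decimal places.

X ~ Binomial(15, 0.692308); P(11 ≤ X ≤ 12) = Σ C(15,k) p^k (1−p)^(15−k) over k:
  k=11: C(15,11)·0.692308^11·0.307692^4 = 0.214235
  k=12: C(15,12)·0.692308^12·0.307692^3 = 0.160676
Total = 0.374911

0.3749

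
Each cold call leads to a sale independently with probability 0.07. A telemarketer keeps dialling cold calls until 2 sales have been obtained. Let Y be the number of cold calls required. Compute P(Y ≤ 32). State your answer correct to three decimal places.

Finishing within 32 cold calls ⇔ at least 2 successes in the first 32. With X ~ Binomial(32, 0.07), P(Y ≤ 32) = 1 − P(X ≤ 1).
  k=0: C(32,0)·0.07^0·0.93^32 = 0.09805
  k=1: C(32,1)·0.07^1·0.93^31 = 0.23617
1 − 0.33422 = 0.66578

0.666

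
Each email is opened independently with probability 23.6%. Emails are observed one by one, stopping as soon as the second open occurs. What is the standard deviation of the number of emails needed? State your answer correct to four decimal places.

Y = total emails until the second success; negative binomial with r=2, p=0.236.
SD(Y) = √[r(1−p)/p²] = √(27.434645) = 5.237809

5.2378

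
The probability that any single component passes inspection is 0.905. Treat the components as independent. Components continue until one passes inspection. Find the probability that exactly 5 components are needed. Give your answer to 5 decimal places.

Geometric (trials to first success), p = 0.905.
P(Y = 5) = (1−p)^4 · p = 8.1451e-05 · 0.905 = 0.0000737

0.00007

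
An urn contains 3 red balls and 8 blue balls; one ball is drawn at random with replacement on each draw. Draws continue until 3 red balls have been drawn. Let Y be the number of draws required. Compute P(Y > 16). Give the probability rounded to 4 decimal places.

0.1463

Needing more than 16 draws ⇔ fewer than 3 successes in the first 16. With X ~ Binomial(16, 0.272727), P(Y > 16) = P(X ≤ 2).
  k=0: C(16,0)·0.272727^0·0.727273^16 = 0.006126
  k=1: C(16,1)·0.272727^1·0.727273^15 = 0.036754
  k=2: C(16,2)·0.272727^2·0.727273^14 = 0.103371
P(X ≤ 2) = 0.146251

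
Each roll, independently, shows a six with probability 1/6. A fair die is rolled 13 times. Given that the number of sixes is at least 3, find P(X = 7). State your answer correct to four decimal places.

X ~ Binomial(13, 0.166667). Want P(X=7 | X≥3) = P(X=7) / P(X≥3).
P(X=7) = C(13,7)·0.166667^7·0.833333^6 = 0.002053
P(X≥3) = 1 − 0.093464 − 0.243006 − 0.291607 = 0.371923
Ratio = 0.002053 / 0.371923 = 0.005520

0.0055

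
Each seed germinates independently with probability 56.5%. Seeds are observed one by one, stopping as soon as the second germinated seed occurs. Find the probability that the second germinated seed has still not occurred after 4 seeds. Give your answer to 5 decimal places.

0.22183

Needing more than 4 seeds ⇔ fewer than 2 successes in the first 4. With X ~ Binomial(4, 0.565), P(Y > 4) = P(X ≤ 1).
  k=0: C(4,0)·0.565^0·0.435^4 = 0.0358061
  k=1: C(4,1)·0.565^1·0.435^3 = 0.1860271
P(X ≤ 1) = 0.2218332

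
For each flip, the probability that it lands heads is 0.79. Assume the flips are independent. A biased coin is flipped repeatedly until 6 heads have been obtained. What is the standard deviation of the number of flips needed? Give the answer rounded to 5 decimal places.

1.42088

Y = total flips until the sixth success; negative binomial with r=6, p=0.79.
SD(Y) = √[r(1−p)/p²] = √(2.0189072) = 1.4208826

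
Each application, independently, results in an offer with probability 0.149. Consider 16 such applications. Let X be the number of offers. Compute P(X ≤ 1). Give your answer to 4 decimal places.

0.2876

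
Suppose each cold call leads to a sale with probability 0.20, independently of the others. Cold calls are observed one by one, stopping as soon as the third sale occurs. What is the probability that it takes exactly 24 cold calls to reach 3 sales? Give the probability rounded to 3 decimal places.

Y = trial on which the third success occurs; negative binomial, r=3, p=0.20.
P(Y=24) = C(23,2) · p^3 · (1−p)^21
= 253 · 0.008 · 0.0092234 = 0.01867

0.019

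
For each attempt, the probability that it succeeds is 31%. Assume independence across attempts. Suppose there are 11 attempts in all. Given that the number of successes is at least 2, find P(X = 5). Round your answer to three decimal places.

0.159

X ~ Binomial(11, 0.31). Want P(X=5 | X≥2) = P(X=5) / P(X≥2).
P(X=5) = C(11,5)·0.31^5·0.69^6 = 0.14274
P(X≥2) = 1 − 0.01688 − 0.08342 = 0.89971
Ratio = 0.14274 / 0.89971 = 0.15865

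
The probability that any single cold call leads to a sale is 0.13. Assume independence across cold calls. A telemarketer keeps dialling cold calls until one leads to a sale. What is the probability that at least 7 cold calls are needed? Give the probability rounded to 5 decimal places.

Y = number of cold calls to the first success; geometric, p = 0.13.
P(Y > 6) = P(first 6 all fail) = (1−p)^6 = 0.4336262

0.43363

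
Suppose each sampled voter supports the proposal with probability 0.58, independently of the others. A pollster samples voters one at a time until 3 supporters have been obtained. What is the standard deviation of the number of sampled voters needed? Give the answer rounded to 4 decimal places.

Y = total sampled voters until the third success; negative binomial with r=3, p=0.58.
SD(Y) = √[r(1−p)/p²] = √(3.745541) = 1.935340

1.9353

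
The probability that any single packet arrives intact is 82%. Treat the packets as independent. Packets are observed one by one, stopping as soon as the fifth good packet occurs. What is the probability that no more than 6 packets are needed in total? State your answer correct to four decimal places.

0.7044

Finishing within 6 packets ⇔ at least 5 successes in the first 6. With X ~ Binomial(6, 0.82), P(Y ≤ 6) = 1 − P(X ≤ 4).
  k=0: C(6,0)·0.82^0·0.18^6 = 0.000034
  k=1: C(6,1)·0.82^1·0.18^5 = 0.000930
  k=2: C(6,2)·0.82^2·0.18^4 = 0.010588
  k=3: C(6,3)·0.82^3·0.18^3 = 0.064312
  k=4: C(6,4)·0.82^4·0.18^2 = 0.219731
1 − 0.295594 = 0.704406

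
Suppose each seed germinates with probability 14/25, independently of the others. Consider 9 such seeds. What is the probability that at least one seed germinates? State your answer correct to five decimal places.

P(at least one) = 1 − P(none) = 1 − (1 − 0.56)^9
= 1 − 0.0006181 = 0.9993819

0.99938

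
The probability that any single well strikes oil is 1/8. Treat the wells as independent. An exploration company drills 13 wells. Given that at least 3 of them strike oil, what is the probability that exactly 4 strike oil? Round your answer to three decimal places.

X ~ Binomial(13, 0.125). Want P(X=4 | X≥3) = P(X=4) / P(X≥3).
P(X=4) = C(13,4)·0.125^4·0.875^9 = 0.05248
P(X≥3) = 1 − 0.17624 − 0.32730 − 0.28055 = 0.21591
Ratio = 0.05248 / 0.21591 = 0.24308

0.243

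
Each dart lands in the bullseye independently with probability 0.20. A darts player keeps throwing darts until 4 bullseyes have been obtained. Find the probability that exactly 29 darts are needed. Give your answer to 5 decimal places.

0.01980

Y = trial on which the fourth success occurs; negative binomial, r=4, p=0.20.
P(Y=29) = C(28,3) · p^4 · (1−p)^25
= 3276 · 0.0016 · 0.0037779 = 0.0198022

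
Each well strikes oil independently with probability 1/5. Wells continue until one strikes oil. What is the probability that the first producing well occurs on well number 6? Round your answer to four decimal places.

Geometric (trials to first success), p = 0.20.
P(Y = 6) = (1−p)^5 · p = 0.32768 · 0.20 = 0.065536

0.0655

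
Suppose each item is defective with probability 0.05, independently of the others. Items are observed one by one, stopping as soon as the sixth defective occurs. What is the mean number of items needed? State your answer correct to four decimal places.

120.0000

Y = total items until the sixth success; negative binomial with r=6, p=0.05.
E[Y] = r / p = 6 / 0.05 = 120.000000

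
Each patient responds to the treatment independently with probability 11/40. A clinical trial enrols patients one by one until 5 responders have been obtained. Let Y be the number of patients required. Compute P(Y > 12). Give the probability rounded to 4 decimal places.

Needing more than 12 patients ⇔ fewer than 5 successes in the first 12. With X ~ Binomial(12, 0.275), P(Y > 12) = P(X ≤ 4).
  k=0: C(12,0)·0.275^0·0.725^12 = 0.021089
  k=1: C(12,1)·0.275^1·0.725^11 = 0.095991
  k=2: C(12,2)·0.275^2·0.725^10 = 0.200258
  k=3: C(12,3)·0.275^3·0.725^9 = 0.253199
  k=4: C(12,4)·0.275^4·0.725^8 = 0.216093
P(X ≤ 4) = 0.786630

0.7866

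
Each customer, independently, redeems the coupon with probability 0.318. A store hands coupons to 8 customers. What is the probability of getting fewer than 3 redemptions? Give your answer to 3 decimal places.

X ~ Binomial(8, 0.318); P(X ≤ 2) = Σ C(8,k) p^k (1−p)^(8−k) over k:
  k=0: C(8,0)·0.318^0·0.682^8 = 0.04680
  k=1: C(8,1)·0.318^1·0.682^7 = 0.17459
  k=2: C(8,2)·0.318^2·0.682^6 = 0.28492
Total = 0.50631

0.506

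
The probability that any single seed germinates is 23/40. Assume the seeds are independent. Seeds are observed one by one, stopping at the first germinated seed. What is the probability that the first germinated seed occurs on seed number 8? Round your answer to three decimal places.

0.001

Geometric (trials to first success), p = 0.575.
P(Y = 8) = (1−p)^7 · p = 0.0025045 · 0.575 = 0.00144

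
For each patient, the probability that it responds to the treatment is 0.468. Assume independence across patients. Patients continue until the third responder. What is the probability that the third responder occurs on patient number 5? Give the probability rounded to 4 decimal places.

0.1741

Y = trial on which the third success occurs; negative binomial, r=3, p=0.468.
P(Y=5) = C(4,2) · p^3 · (1−p)^2
= 6 · 0.1025 · 0.28302 = 0.174065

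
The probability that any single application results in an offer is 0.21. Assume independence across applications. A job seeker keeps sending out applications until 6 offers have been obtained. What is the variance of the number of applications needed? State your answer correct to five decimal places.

Y = total applications until the sixth success; negative binomial with r=6, p=0.21.
Var(Y) = r(1−p)/p² = 6·0.79 / 0.21² = 107.4829932

107.48299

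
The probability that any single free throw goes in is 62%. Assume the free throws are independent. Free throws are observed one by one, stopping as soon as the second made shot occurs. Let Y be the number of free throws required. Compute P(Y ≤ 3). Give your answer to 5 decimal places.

0.67654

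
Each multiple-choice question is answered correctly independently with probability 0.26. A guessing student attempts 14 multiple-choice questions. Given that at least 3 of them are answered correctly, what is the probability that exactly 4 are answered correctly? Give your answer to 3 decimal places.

X ~ Binomial(14, 0.26). Want P(X=4 | X≥3) = P(X=4) / P(X≥3).
P(X=4) = C(14,4)·0.26^4·0.74^10 = 0.22524
P(X≥3) = 1 − 0.01477 − 0.07263 − 0.16587 = 0.74673
Ratio = 0.22524 / 0.74673 = 0.30163

0.302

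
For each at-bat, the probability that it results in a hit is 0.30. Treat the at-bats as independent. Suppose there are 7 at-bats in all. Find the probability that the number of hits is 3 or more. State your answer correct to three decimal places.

X ~ Binomial(7, 0.30); P(X ≥ 3) = Σ C(7,k) p^k (1−p)^(7−k) over k:
  k=3: C(7,3)·0.30^3·0.70^4 = 0.22689
  k=4: C(7,4)·0.30^4·0.70^3 = 0.09724
  k=5: C(7,5)·0.30^5·0.70^2 = 0.02500
  k=6: C(7,6)·0.30^6·0.70^1 = 0.00357
  k=7: C(7,7)·0.30^7·0.70^0 = 0.00022
Total = 0.35293

0.353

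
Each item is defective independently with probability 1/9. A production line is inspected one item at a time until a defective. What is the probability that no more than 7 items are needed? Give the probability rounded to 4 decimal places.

0.5615

Y = number of items to the first success; geometric, p = 0.111111.
P(Y ≤ 7) = 1 − (1−p)^7 = 1 − 0.438462 = 0.561538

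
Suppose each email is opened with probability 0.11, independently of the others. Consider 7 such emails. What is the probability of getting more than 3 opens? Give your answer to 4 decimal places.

0.0039

X ~ Binomial(7, 0.11); P(X ≥ 4) = Σ C(7,k) p^k (1−p)^(7−k) over k:
  k=4: C(7,4)·0.11^4·0.89^3 = 0.003613
  k=5: C(7,5)·0.11^5·0.89^2 = 0.000268
  k=6: C(7,6)·0.11^6·0.89^1 = 0.000011
  k=7: C(7,7)·0.11^7·0.89^0 = 0.000000
Total = 0.003892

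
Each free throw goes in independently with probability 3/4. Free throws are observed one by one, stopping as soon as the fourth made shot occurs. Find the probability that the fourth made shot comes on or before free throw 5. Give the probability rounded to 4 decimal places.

0.6328

Finishing within 5 free throws ⇔ at least 4 successes in the first 5. With X ~ Binomial(5, 0.75), P(Y ≤ 5) = 1 − P(X ≤ 3).
  k=0: C(5,0)·0.75^0·0.25^5 = 0.000977
  k=1: C(5,1)·0.75^1·0.25^4 = 0.014648
  k=2: C(5,2)·0.75^2·0.25^3 = 0.087891
  k=3: C(5,3)·0.75^3·0.25^2 = 0.263672
1 − 0.367188 = 0.632812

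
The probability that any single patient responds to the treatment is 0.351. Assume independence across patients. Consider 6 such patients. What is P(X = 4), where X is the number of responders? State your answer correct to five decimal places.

0.09590

X ~ Binomial(n=6, p=0.351).
P(X=4) = C(6,4) · p^4 · (1−p)^2
= 15 · 0.015178 · 0.4212 = 0.0958979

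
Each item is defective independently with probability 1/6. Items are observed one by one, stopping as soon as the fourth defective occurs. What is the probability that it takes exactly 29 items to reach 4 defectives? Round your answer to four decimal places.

0.0265

Y = trial on which the fourth success occurs; negative binomial, r=4, p=0.166667.
P(Y=29) = C(28,3) · p^4 · (1−p)^25
= 3276 · 0.0007716 · 0.010483 = 0.026498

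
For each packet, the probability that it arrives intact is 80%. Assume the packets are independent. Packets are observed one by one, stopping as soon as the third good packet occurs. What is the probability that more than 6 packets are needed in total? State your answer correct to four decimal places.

Needing more than 6 packets ⇔ fewer than 3 successes in the first 6. With X ~ Binomial(6, 0.80), P(Y > 6) = P(X ≤ 2).
  k=0: C(6,0)·0.80^0·0.20^6 = 0.000064
  k=1: C(6,1)·0.80^1·0.20^5 = 0.001536
  k=2: C(6,2)·0.80^2·0.20^4 = 0.015360
P(X ≤ 2) = 0.016960

0.0170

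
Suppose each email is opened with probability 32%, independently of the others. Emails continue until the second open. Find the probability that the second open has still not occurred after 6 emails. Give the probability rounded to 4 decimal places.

0.3780

Needing more than 6 emails ⇔ fewer than 2 successes in the first 6. With X ~ Binomial(6, 0.32), P(Y > 6) = P(X ≤ 1).
  k=0: C(6,0)·0.32^0·0.68^6 = 0.098867
  k=1: C(6,1)·0.32^1·0.68^5 = 0.279155
P(X ≤ 1) = 0.378023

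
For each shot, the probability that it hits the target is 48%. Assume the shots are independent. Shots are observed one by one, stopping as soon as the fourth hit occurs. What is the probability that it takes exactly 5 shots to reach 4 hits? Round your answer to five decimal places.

0.11042

Y = trial on which the fourth success occurs; negative binomial, r=4, p=0.48.
P(Y=5) = C(4,3) · p^4 · (1−p)^1
= 4 · 0.053084 · 0.52 = 0.1104151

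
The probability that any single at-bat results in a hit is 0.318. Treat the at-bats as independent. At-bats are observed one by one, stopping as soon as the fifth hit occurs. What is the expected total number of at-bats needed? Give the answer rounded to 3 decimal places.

15.723

Y = total at-bats until the fifth success; negative binomial with r=5, p=0.318.
E[Y] = r / p = 5 / 0.318 = 15.72327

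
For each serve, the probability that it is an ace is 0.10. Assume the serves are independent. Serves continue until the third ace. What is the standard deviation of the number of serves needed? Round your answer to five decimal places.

16.43168

Y = total serves until the third success; negative binomial with r=3, p=0.10.
SD(Y) = √[r(1−p)/p²] = √(270.0000000) = 16.4316767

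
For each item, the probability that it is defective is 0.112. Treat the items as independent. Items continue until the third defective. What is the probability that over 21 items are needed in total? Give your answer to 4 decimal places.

Needing more than 21 items ⇔ fewer than 3 successes in the first 21. With X ~ Binomial(21, 0.112), P(Y > 21) = P(X ≤ 2).
  k=0: C(21,0)·0.112^0·0.888^21 = 0.082541
  k=1: C(21,1)·0.112^1·0.888^20 = 0.218623
  k=2: C(21,2)·0.112^2·0.888^19 = 0.275741
P(X ≤ 2) = 0.576906

0.5769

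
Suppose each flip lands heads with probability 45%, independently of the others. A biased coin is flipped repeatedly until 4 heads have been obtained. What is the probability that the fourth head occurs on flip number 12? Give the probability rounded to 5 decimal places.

Y = trial on which the fourth success occurs; negative binomial, r=4, p=0.45.
P(Y=12) = C(11,3) · p^4 · (1−p)^8
= 165 · 0.041006 · 0.0083734 = 0.0566546

0.05665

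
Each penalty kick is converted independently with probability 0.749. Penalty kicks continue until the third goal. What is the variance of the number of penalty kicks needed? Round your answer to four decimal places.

Y = total penalty kicks until the third success; negative binomial with r=3, p=0.749.
Var(Y) = r(1−p)/p² = 3·0.251 / 0.749² = 1.342244

1.3422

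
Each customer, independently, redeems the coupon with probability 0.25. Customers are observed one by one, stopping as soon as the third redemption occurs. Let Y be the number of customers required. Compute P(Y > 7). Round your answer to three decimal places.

0.756

Needing more than 7 customers ⇔ fewer than 3 successes in the first 7. With X ~ Binomial(7, 0.25), P(Y > 7) = P(X ≤ 2).
  k=0: C(7,0)·0.25^0·0.75^7 = 0.13348
  k=1: C(7,1)·0.25^1·0.75^6 = 0.31146
  k=2: C(7,2)·0.25^2·0.75^5 = 0.31146
P(X ≤ 2) = 0.75641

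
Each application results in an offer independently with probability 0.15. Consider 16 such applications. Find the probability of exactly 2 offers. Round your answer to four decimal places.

X ~ Binomial(n=16, p=0.15).
P(X=2) = C(16,2) · p^2 · (1−p)^14
= 120 · 0.0225 · 0.10277 = 0.277478

0.2775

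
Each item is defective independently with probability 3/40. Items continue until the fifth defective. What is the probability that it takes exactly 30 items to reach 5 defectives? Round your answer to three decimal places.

0.008

Y = trial on which the fifth success occurs; negative binomial, r=5, p=0.075.
P(Y=30) = C(29,4) · p^5 · (1−p)^25
= 23751 · 2.373e-06 · 0.14241 = 0.00803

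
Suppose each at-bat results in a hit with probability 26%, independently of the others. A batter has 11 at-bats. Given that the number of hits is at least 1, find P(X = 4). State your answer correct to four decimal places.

0.1902

X ~ Binomial(11, 0.26). Want P(X=4 | X≥1) = P(X=4) / P(X≥1).
P(X=4) = C(11,4)·0.26^4·0.74^7 = 0.183244
P(X≥1) = 1 − 0.036438 = 0.963562
Ratio = 0.183244 / 0.963562 = 0.190173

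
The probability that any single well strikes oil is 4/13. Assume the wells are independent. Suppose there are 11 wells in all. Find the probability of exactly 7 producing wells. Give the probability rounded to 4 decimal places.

0.0198

X ~ Binomial(n=11, p=0.307692).
P(X=7) = C(11,7) · p^7 · (1−p)^4
= 330 · 0.00026111 · 0.22972 = 0.019794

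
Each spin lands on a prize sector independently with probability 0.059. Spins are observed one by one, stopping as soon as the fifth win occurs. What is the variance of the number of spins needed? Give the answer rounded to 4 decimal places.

Y = total spins until the fifth success; negative binomial with r=5, p=0.059.
Var(Y) = r(1−p)/p² = 5·0.941 / 0.059² = 1351.623097

1351.6231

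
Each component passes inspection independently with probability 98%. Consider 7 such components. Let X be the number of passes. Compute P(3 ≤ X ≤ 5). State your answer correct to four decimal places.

X ~ Binomial(7, 0.98); P(3 ≤ X ≤ 5) = Σ C(7,k) p^k (1−p)^(7−k) over k:
  k=3: C(7,3)·0.98^3·0.02^4 = 0.000005
  k=4: C(7,4)·0.98^4·0.02^3 = 0.000258
  k=5: C(7,5)·0.98^5·0.02^2 = 0.007593
Total = 0.007856

0.0079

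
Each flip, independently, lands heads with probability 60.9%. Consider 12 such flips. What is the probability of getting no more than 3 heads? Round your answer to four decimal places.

X ~ Binomial(12, 0.609); P(X ≤ 3) = Σ C(12,k) p^k (1−p)^(12−k) over k:
  k=0: C(12,0)·0.609^0·0.391^12 = 0.000013
  k=1: C(12,1)·0.609^1·0.391^11 = 0.000239
  k=2: C(12,2)·0.609^2·0.391^10 = 0.002044
  k=3: C(12,3)·0.609^3·0.391^9 = 0.010614
Total = 0.012909

0.0129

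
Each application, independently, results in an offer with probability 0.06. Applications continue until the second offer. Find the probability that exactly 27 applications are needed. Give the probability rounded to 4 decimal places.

0.0199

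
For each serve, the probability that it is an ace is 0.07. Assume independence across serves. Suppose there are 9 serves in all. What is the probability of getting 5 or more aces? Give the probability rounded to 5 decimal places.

X ~ Binomial(9, 0.07); P(X ≥ 5) = Σ C(9,k) p^k (1−p)^(9−k) over k:
  k=5: C(9,5)·0.07^5·0.93^4 = 0.0001584
  k=6: C(9,6)·0.07^6·0.93^3 = 0.0000079
  k=7: C(9,7)·0.07^7·0.93^2 = 0.0000003
  k=8: C(9,8)·0.07^8·0.93^1 = 0.0000000
  k=9: C(9,9)·0.07^9·0.93^0 = 0.0000000
Total = 0.0001666

0.00017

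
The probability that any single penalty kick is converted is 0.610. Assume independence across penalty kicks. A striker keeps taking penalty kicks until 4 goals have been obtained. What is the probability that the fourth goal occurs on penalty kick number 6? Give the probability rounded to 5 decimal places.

0.21060

Y = trial on which the fourth success occurs; negative binomial, r=4, p=0.61.
P(Y=6) = C(5,3) · p^4 · (1−p)^2
= 10 · 0.13846 · 0.1521 = 0.2105952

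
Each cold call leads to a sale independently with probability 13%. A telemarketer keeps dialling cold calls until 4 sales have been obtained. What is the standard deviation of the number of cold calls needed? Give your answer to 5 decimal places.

Y = total cold calls until the fourth success; negative binomial with r=4, p=0.13.
SD(Y) = √[r(1−p)/p²] = √(205.9171598) = 14.3498139

14.34981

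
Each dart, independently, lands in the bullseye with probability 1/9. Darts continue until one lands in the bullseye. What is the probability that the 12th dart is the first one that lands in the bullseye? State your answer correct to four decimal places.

0.0304

Geometric (trials to first success), p = 0.111111.
P(Y = 12) = (1−p)^11 · p = 0.27373 · 0.111111 = 0.030414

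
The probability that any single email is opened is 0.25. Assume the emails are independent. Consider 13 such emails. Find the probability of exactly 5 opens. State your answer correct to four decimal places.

0.1258

X ~ Binomial(n=13, p=0.25).
P(X=5) = C(13,5) · p^5 · (1−p)^8
= 1287 · 0.00097656 · 0.10011 = 0.125826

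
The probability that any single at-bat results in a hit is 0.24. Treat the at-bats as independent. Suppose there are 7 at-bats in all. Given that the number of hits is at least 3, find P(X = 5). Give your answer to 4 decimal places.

0.0433

X ~ Binomial(7, 0.24). Want P(X=5 | X≥3) = P(X=5) / P(X≥3).
P(X=5) = C(7,5)·0.24^5·0.76^2 = 0.009658
P(X≥3) = 1 − 0.146452 − 0.323736 − 0.306697 = 0.223115
Ratio = 0.009658 / 0.223115 = 0.043289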